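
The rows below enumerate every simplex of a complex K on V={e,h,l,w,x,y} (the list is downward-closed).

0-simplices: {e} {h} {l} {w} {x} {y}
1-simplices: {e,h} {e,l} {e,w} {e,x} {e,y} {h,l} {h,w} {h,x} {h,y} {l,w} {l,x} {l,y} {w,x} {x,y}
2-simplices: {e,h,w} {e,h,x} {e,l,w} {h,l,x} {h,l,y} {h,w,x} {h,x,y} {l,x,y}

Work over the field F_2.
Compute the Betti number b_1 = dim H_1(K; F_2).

b_1=2

n_0=6 n_1=14 n_2=8  [Z2]
∂1: piv[eh,el,ew,ex,ey] rk=5  ker:hl,hw,hx,hy,lw,lx,ly,wx,xy
∂2: piv[ehw,ehx,elw,hlx,hly,hwx,hxy] rk=7  ker:lxy
b_1=(14−5)−7=2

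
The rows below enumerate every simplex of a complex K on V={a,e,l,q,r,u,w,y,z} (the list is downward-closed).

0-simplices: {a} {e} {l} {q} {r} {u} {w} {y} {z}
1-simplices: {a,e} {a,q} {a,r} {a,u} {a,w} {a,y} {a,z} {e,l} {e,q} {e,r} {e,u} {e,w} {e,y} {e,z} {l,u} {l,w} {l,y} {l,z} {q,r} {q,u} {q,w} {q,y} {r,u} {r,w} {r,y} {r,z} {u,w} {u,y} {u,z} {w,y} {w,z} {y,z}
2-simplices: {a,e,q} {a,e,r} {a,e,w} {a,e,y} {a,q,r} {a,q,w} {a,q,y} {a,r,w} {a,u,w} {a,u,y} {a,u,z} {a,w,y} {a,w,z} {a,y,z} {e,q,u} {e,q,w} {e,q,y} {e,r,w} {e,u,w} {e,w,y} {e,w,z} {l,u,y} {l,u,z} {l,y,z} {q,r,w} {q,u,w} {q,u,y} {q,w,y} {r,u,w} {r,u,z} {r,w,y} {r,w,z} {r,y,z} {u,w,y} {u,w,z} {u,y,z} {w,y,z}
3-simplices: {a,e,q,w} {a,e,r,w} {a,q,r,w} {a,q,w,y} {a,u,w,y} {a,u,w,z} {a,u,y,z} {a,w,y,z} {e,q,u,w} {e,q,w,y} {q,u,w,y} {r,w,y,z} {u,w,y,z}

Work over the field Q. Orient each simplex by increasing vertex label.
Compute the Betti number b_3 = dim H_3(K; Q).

b_3=1

n_0=9 n_1=32 n_2=37 n_3=13  [Q]
∂1: piv[ae,aq,ar,au,aw,ay,az,el] rk=8  ker:eq,er,eu,ew,ey,ez,lu,lw,ly,lz,qr,qu,qw,qy,ru,rw,ry,rz,uw,uy,uz,wy,wz,yz
∂2: piv[aeq,aer,aew,aey,aqr,aqw,aqy,arw,auw,auy,auz,awy,awz,ayz,equ,euw,ewz,luy,luz,ruw,ruz,rwy] rk=22  ker:eqw,eqy,erw,ewy,lyz,qrw,quw,quy,qwy,rwz,ryz,uwy,uwz,uyz,wyz
∂3: piv[aeqw,aerw,aqrw,aqwy,auwy,auwz,auyz,awyz,equw,eqwy,quwy,rwyz] rk=12  ker:uwyz
b_3=(13−12)−0=1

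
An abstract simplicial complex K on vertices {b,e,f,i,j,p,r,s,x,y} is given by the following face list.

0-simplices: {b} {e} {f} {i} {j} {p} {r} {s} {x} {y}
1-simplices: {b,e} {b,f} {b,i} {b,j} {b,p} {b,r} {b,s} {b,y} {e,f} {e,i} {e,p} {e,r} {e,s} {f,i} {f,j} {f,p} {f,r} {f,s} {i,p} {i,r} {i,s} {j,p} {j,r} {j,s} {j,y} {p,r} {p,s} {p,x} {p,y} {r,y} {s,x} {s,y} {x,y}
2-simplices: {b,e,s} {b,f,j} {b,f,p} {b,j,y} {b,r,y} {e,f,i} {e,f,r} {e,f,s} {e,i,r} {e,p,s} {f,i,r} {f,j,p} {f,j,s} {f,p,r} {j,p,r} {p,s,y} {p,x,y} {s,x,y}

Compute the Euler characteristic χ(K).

n_0=10 n_1=33 n_2=18
χ=+10−33+18=-5

χ(K)=-5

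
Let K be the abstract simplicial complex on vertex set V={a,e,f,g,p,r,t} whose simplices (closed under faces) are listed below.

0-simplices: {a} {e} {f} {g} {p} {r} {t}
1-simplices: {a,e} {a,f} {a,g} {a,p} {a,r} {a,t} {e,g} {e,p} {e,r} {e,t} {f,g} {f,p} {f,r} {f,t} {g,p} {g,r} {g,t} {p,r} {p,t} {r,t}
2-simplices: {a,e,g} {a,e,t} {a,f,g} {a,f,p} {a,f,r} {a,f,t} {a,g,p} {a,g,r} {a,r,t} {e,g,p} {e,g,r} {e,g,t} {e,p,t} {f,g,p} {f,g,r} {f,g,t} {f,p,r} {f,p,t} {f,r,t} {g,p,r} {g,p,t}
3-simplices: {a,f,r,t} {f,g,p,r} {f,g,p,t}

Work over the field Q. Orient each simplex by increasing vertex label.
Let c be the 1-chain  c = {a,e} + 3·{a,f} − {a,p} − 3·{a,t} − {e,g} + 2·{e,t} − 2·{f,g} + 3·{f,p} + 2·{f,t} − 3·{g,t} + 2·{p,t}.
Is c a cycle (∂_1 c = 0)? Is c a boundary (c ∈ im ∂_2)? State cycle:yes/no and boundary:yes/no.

cycle:yes boundary:yes

n_0=7 n_1=20 n_2=21 n_3=3  [Q]
∂1: piv[ae,af,ag,ap,ar,at] rk=6  ker:eg,ep,er,et,fg,fp,fr,ft,gp,gr,gt,pr,pt,rt
∂2: piv[aeg,aet,afg,afp,afr,aft,agp,agr,art,egp,egr,egt,ept,fpr] rk=14  ker:fgp,fgr,fgt,fpt,frt,gpr,gpt
∂3: piv[afrt,fgpr,fgpt] rk=3
∂1c = 0
c vs im∂2: reduces to 0 ⇒ boundary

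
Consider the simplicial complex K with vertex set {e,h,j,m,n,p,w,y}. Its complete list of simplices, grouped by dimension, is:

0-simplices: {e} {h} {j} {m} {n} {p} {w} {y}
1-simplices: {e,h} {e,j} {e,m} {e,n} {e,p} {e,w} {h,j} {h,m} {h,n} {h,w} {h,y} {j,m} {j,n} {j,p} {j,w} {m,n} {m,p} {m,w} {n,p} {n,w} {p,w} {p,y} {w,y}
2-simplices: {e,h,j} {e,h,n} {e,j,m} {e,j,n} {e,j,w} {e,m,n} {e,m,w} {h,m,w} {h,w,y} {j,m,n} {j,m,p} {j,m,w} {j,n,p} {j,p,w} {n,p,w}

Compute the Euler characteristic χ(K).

n_0=8 n_1=23 n_2=15
χ=+8−23+15=0

χ(K)=0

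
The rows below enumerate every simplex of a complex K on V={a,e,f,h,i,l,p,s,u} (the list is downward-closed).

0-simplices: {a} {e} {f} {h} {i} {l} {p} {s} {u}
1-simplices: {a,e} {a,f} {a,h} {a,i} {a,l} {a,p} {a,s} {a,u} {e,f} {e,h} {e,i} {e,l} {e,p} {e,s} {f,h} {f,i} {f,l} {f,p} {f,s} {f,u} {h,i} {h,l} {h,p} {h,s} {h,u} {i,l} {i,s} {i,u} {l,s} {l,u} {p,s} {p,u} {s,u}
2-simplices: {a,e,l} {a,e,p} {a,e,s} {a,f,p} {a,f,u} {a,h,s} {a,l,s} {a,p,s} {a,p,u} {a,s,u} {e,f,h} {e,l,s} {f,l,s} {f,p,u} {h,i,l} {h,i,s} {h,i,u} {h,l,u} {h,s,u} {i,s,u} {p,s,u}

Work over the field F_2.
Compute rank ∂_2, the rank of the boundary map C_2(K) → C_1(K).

n_0=9 n_1=33 n_2=21  [Z2]
∂1: piv[ae,af,ah,ai,al,ap,as,au] rk=8  ker:ef,eh,ei,el,ep,es,fh,fi,fl,fp,fs,fu,hi,hl,hp,hs,hu,il,is,iu,ls,lu,ps,pu,su
∂2: piv[ael,aep,aes,afp,afu,ahs,als,aps,apu,asu,efh,fls,hil,his,hiu,hlu,hsu] rk=17  ker:els,fpu,isu,psu
rk∂_2=17

rank∂_2=17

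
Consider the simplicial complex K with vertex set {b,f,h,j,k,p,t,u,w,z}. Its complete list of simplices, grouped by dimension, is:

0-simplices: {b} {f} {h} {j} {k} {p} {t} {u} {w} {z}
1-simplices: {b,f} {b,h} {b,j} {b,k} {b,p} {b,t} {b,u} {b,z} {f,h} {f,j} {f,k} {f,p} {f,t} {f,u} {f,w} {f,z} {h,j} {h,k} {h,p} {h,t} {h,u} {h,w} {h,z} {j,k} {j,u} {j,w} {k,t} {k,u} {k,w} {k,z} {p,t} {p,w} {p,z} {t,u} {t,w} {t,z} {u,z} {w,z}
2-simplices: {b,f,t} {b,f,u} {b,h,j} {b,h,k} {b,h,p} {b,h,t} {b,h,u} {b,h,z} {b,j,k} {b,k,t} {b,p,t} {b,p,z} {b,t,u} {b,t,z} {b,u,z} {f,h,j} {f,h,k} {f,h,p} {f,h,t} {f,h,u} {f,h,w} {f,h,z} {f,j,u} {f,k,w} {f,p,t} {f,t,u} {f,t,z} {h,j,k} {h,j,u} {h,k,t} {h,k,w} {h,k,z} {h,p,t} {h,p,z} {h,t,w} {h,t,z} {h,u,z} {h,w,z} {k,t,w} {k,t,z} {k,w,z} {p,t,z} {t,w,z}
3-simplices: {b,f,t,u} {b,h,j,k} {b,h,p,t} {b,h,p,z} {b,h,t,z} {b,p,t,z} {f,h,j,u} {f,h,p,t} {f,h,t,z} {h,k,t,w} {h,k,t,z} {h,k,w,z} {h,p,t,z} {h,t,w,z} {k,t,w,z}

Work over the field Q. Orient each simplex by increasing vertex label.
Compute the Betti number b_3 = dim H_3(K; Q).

n_0=10 n_1=38 n_2=43 n_3=15  [Q]
∂1: piv[bf,bh,bj,bk,bp,bt,bu,bz,fw] rk=9  ker:fh,fj,fk,fp,ft,fu,fz,hj,hk,hp,ht,hu,hw,hz,jk,ju,jw,kt,ku,kw,kz,pt,pw,pz,tu,tw,tz,uz,wz
∂2: piv[bft,bfu,bhj,bhk,bhp,bht,bhu,bhz,bjk,bkt,bpt,bpz,btu,btz,buz,fhj,fhk,fhp,fht,fhw,fhz,fju,fkw,hkz,htw,hwz] rk=26  ker:fhu,fpt,ftu,ftz,hjk,hju,hkt,hkw,hpt,hpz,htz,huz,ktw,ktz,kwz,ptz,twz
∂3: piv[bftu,bhjk,bhpt,bhpz,bhtz,bptz,fhju,fhpt,fhtz,hktw,hktz,hkwz,htwz] rk=13  ker:hptz,ktwz
b_3=(15−13)−0=2

b_3=2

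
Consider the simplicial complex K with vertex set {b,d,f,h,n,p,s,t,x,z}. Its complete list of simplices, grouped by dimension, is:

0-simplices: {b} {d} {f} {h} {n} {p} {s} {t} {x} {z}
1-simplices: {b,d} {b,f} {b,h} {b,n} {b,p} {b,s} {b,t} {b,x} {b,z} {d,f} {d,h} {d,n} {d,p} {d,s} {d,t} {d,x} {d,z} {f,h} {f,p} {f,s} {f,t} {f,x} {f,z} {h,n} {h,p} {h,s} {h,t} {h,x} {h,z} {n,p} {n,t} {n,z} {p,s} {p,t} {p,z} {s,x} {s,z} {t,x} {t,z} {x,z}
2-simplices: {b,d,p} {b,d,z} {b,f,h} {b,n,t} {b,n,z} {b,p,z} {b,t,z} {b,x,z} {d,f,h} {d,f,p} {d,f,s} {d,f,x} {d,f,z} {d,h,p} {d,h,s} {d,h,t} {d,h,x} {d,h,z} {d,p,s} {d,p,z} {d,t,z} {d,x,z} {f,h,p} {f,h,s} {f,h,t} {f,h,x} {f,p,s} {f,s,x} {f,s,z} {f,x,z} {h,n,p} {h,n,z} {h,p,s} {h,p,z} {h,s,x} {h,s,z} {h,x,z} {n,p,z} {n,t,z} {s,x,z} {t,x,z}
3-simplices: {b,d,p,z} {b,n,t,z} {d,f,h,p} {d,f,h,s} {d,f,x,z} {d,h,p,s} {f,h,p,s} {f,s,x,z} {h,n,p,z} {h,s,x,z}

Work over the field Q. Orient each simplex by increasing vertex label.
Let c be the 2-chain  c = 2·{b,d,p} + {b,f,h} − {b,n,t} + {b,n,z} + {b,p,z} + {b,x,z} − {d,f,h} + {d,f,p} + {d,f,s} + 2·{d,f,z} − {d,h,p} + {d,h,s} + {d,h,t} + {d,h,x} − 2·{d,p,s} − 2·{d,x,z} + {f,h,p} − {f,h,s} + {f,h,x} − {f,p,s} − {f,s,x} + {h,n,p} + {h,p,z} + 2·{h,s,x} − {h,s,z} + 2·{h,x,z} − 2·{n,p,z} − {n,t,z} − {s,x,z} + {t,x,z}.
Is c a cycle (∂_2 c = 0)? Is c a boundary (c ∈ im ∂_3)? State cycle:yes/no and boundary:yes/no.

n_0=10 n_1=40 n_2=41 n_3=10  [Q]
∂1: piv[bd,bf,bh,bn,bp,bs,bt,bx,bz] rk=9  ker:df,dh,dn,dp,ds,dt,dx,dz,fh,fp,fs,ft,fx,fz,hn,hp,hs,ht,hx,hz,np,nt,nz,ps,pt,pz,sx,sz,tx,tz,xz
∂2: piv[bdp,bdz,bfh,bnt,bnz,bpz,btz,bxz,dfh,dfp,dfs,dfx,dfz,dhp,dhs,dht,dhx,dhz,dps,dtz,dxz,fht,fsx,fsz,hnp,hnz,txz] rk=27  ker:dpz,fhp,fhs,fhx,fps,fxz,hps,hpz,hsx,hsz,hxz,npz,ntz,sxz
∂3: piv[bdpz,bntz,dfhp,dfhs,dfxz,dhps,fhps,fsxz,hnpz,hsxz] rk=10
∂2c = 2·{b,d} + {b,f} − {b,h} − {b,p} + {b,t} + {b,x} − 3·{b,z} + 3·{d,f} + 3·{d,h} − {d,t} − 3·{d,x} + {f,h} − {f,p} + 2·{f,s} + 2·{f,z} + {h,n} + {h,s} + {h,t} + 2·{h,x} − 2·{h,z} − {n,p} − 2·{n,t} + 4·{n,z} − 3·{p,s} + {t,x} − 2·{t,z} + {x,z}

cycle:no boundary:no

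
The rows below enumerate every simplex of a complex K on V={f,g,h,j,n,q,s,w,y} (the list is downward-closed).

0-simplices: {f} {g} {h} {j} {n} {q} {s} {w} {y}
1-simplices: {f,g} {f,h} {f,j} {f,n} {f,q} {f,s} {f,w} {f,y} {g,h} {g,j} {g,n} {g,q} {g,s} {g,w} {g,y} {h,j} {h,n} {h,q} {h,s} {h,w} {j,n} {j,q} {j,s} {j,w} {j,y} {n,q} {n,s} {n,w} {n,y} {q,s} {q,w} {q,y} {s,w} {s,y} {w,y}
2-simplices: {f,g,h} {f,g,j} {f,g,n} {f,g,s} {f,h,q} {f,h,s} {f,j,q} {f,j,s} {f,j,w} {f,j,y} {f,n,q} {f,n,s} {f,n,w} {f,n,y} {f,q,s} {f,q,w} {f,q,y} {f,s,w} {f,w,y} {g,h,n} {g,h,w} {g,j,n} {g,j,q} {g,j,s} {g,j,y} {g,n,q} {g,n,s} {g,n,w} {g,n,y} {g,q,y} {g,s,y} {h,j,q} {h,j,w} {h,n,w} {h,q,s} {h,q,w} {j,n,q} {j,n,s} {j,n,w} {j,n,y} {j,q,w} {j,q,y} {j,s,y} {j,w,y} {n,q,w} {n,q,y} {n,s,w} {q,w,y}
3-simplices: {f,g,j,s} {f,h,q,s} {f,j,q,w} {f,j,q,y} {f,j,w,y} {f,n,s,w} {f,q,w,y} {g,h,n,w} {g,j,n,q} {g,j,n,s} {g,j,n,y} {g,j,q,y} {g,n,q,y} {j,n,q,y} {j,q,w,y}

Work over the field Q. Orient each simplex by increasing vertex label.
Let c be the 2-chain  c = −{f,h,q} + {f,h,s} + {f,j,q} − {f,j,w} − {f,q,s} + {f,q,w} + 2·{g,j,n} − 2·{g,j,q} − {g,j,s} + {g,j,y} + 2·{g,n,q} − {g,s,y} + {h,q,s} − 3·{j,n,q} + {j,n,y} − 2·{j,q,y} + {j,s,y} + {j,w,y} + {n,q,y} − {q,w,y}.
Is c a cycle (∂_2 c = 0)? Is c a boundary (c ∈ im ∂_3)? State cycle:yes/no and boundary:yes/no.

cycle:yes boundary:no

n_0=9 n_1=35 n_2=48 n_3=15  [Q]
∂1: piv[fg,fh,fj,fn,fq,fs,fw,fy] rk=8  ker:gh,gj,gn,gq,gs,gw,gy,hj,hn,hq,hs,hw,jn,jq,js,jw,jy,nq,ns,nw,ny,qs,qw,qy,sw,sy,wy
∂2: piv[fgh,fgj,fgn,fgs,fhq,fhs,fjq,fjs,fjw,fjy,fnq,fns,fnw,fny,fqs,fqw,fqy,fsw,fwy,ghn,ghw,gjn,gjq,gjy,gnw,gsy,hjq] rk=27  ker:gjs,gnq,gns,gny,gqy,hjw,hnw,hqs,hqw,jnq,jns,jnw,jny,jqw,jqy,jsy,jwy,nqw,nqy,nsw,qwy
∂3: piv[fgjs,fhqs,fjqw,fjqy,fjwy,fnsw,fqwy,ghnw,gjnq,gjns,gjny,gjqy,gnqy] rk=13  ker:jnqy,jqwy
∂2c = 0
c vs im∂3: residual ≠ 0 ⇒ not boundary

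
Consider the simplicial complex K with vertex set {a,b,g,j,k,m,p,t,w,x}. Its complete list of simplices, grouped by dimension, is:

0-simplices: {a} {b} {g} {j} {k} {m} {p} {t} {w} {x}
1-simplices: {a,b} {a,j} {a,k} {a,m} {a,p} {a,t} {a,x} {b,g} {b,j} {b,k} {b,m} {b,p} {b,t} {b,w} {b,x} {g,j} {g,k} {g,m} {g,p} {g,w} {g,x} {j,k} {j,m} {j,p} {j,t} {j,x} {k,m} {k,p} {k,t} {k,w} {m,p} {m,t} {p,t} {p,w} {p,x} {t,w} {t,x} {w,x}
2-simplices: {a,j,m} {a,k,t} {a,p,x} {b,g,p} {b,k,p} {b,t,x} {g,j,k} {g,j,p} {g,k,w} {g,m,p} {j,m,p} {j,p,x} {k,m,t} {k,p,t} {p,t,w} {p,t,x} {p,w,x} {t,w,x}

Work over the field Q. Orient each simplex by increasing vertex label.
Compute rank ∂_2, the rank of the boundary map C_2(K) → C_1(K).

n_0=10 n_1=38 n_2=18  [Q]
∂1: piv[ab,aj,ak,am,ap,at,ax,bg,bw] rk=9  ker:bj,bk,bm,bp,bt,bx,gj,gk,gm,gp,gw,gx,jk,jm,jp,jt,jx,km,kp,kt,kw,mp,mt,pt,pw,px,tw,tx,wx
∂2: piv[ajm,akt,apx,bgp,bkp,btx,gjk,gjp,gkw,gmp,jmp,jpx,kmt,kpt,ptw,ptx,pwx] rk=17  ker:twx
rk∂_2=17

rank∂_2=17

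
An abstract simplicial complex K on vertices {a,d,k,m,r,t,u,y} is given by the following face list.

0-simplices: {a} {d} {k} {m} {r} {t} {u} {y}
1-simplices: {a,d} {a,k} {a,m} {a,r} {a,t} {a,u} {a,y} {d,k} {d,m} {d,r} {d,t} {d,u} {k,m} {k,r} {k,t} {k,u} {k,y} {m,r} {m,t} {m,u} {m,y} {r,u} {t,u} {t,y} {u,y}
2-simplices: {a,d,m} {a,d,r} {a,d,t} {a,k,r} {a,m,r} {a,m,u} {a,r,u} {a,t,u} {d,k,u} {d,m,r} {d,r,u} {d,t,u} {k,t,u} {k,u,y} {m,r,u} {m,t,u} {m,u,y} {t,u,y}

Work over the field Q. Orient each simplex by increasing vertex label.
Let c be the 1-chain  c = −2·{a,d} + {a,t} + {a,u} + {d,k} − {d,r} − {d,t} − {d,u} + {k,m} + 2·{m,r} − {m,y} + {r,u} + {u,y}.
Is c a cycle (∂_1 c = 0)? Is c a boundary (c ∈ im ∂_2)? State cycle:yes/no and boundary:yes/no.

cycle:yes boundary:no

n_0=8 n_1=25 n_2=18  [Q]
∂1: piv[ad,ak,am,ar,at,au,ay] rk=7  ker:dk,dm,dr,dt,du,km,kr,kt,ku,ky,mr,mt,mu,my,ru,tu,ty,uy
∂2: piv[adm,adr,adt,akr,amr,amu,aru,atu,dku,dru,ktu,kuy,mtu,muy,tuy] rk=15  ker:dmr,dtu,mru
∂1c = 0
c vs im∂2: residual ≠ 0 ⇒ not boundary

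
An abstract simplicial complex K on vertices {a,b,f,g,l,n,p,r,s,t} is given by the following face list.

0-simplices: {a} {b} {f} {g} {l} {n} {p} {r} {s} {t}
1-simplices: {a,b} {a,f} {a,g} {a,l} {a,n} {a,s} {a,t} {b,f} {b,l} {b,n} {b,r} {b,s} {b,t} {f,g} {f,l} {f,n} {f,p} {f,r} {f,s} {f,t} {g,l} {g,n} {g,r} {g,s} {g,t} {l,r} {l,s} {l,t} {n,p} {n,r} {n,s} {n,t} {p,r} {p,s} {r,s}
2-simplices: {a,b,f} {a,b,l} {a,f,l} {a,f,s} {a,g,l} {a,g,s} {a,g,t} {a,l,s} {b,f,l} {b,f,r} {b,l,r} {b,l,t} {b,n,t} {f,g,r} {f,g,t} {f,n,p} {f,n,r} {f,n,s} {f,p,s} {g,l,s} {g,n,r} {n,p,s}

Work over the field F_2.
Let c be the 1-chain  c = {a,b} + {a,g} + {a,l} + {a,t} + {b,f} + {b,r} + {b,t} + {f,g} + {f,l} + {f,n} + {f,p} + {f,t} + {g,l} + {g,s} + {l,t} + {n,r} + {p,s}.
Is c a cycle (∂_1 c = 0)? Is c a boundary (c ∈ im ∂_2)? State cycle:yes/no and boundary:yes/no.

cycle:yes boundary:yes

n_0=10 n_1=35 n_2=22  [Z2]
∂1: piv[ab,af,ag,al,an,as,at,br,fp] rk=9  ker:bf,bl,bn,bs,bt,fg,fl,fn,fr,fs,ft,gl,gn,gr,gs,gt,lr,ls,lt,np,nr,ns,nt,pr,ps,rs
∂2: piv[abf,abl,afl,afs,agl,ags,agt,als,bfr,blr,blt,bnt,fgr,fgt,fnp,fnr,fns,fps,gnr] rk=19  ker:bfl,gls,nps
∂1c = 0
c vs im∂2: reduces to 0 ⇒ boundary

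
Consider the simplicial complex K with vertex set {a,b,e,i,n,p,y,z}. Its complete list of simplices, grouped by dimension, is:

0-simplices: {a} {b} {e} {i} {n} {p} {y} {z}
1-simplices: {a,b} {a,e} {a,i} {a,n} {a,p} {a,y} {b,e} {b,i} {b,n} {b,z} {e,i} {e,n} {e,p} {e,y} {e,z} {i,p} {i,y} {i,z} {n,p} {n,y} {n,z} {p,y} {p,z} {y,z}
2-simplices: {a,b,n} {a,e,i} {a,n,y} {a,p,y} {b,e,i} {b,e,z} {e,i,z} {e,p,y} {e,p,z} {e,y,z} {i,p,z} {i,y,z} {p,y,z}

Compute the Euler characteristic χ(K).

n_0=8 n_1=24 n_2=13
χ=+8−24+13=-3

χ(K)=-3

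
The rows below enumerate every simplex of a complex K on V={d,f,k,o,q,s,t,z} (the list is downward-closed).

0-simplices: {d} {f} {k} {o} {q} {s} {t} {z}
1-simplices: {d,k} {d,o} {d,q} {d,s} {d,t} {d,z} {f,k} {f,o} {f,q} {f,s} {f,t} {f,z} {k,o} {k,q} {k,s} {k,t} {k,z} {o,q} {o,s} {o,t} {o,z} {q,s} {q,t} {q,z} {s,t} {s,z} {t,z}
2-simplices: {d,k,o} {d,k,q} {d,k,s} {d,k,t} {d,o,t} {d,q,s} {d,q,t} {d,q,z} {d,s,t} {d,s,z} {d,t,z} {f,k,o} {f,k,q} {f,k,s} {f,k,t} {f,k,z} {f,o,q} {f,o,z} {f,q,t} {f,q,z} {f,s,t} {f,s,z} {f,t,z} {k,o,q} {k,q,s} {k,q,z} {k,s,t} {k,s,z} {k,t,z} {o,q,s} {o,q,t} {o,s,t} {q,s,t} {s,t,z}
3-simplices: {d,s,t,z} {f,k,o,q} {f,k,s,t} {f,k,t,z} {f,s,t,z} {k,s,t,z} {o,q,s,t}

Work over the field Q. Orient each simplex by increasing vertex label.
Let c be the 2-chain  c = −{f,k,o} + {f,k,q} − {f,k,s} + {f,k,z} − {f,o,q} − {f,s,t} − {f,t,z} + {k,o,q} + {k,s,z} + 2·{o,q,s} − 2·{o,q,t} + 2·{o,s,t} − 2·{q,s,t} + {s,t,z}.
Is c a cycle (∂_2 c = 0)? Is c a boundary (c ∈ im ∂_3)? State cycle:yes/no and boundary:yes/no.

cycle:yes boundary:yes

n_0=8 n_1=27 n_2=34 n_3=7  [Q]
∂1: piv[dk,do,dq,ds,dt,dz,fk] rk=7  ker:fo,fq,fs,ft,fz,ko,kq,ks,kt,kz,oq,os,ot,oz,qs,qt,qz,st,sz,tz
∂2: piv[dko,dkq,dks,dkt,dot,dqs,dqt,dqz,dst,dsz,dtz,fko,fkq,fks,fkt,fkz,foq,foz,fqz,oqs] rk=20  ker:fqt,fst,fsz,ftz,koq,kqs,kqz,kst,ksz,ktz,oqt,ost,qst,stz
∂3: piv[dstz,fkoq,fkst,fktz,fstz,kstz,oqst] rk=7
∂2c = 0
c vs im∂3: reduces to 0 ⇒ boundary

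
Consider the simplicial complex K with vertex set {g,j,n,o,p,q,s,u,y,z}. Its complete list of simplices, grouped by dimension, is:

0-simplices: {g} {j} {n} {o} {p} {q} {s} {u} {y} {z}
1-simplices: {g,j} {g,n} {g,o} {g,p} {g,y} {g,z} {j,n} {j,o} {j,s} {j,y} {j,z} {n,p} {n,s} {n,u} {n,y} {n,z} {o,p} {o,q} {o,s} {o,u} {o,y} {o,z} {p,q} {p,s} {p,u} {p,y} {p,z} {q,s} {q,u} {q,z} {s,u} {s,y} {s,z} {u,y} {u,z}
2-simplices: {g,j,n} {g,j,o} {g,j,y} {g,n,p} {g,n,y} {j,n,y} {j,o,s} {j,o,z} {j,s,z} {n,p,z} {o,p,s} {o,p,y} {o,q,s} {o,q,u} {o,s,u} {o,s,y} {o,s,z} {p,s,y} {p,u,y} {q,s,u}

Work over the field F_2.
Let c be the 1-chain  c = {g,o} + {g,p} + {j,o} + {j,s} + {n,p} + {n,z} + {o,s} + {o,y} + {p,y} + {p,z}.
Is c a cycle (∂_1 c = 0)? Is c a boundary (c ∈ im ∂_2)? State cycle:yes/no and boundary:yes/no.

cycle:yes boundary:no

n_0=10 n_1=35 n_2=20  [Z2]
∂1: piv[gj,gn,go,gp,gy,gz,js,nu,oq] rk=9  ker:jn,jo,jy,jz,np,ns,ny,nz,op,os,ou,oy,oz,pq,ps,pu,py,pz,qs,qu,qz,su,sy,sz,uy,uz
∂2: piv[gjn,gjo,gjy,gnp,gny,jos,joz,jsz,npz,ops,opy,oqs,oqu,osu,osy,puy] rk=16  ker:jny,osz,psy,qsu
∂1c = 0
c vs im∂2: residual ≠ 0 ⇒ not boundary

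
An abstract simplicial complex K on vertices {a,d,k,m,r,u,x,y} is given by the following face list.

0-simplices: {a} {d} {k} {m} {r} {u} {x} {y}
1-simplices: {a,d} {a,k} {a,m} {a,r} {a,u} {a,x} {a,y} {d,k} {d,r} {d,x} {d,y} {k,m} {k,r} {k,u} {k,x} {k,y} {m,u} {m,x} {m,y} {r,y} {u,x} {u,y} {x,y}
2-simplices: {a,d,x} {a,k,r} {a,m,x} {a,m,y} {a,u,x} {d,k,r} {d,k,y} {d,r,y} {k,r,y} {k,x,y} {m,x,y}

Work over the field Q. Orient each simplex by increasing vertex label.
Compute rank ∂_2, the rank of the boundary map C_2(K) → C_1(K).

rank∂_2=10

n_0=8 n_1=23 n_2=11  [Q]
∂1: piv[ad,ak,am,ar,au,ax,ay] rk=7  ker:dk,dr,dx,dy,km,kr,ku,kx,ky,mu,mx,my,ry,ux,uy,xy
∂2: piv[adx,akr,amx,amy,aux,dkr,dky,dry,kxy,mxy] rk=10  ker:kry
rk∂_2=10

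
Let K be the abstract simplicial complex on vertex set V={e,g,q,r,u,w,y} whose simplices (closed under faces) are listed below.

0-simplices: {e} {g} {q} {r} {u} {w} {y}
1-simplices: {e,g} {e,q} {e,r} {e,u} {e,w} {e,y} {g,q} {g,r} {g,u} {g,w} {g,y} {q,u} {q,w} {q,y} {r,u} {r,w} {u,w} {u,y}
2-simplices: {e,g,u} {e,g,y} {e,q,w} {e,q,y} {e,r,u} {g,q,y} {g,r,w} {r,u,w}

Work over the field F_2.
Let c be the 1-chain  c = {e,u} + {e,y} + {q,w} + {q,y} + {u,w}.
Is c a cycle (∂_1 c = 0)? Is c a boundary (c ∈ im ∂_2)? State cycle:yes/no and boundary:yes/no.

cycle:yes boundary:no

n_0=7 n_1=18 n_2=8  [Z2]
∂1: piv[eg,eq,er,eu,ew,ey] rk=6  ker:gq,gr,gu,gw,gy,qu,qw,qy,ru,rw,uw,uy
∂2: piv[egu,egy,eqw,eqy,eru,gqy,grw,ruw] rk=8
∂1c = 0
c vs im∂2: residual ≠ 0 ⇒ not boundary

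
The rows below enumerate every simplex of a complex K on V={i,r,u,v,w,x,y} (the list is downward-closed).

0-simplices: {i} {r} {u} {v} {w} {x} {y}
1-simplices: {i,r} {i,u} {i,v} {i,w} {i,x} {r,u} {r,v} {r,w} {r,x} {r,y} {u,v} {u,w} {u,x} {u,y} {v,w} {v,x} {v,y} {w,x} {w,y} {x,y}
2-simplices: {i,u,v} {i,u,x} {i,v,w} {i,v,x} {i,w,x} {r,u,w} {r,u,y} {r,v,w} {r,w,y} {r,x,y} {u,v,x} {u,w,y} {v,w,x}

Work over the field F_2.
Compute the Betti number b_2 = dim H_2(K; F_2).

n_0=7 n_1=20 n_2=13  [Z2]
∂1: piv[ir,iu,iv,iw,ix,ry] rk=6  ker:ru,rv,rw,rx,uv,uw,ux,uy,vw,vx,vy,wx,wy,xy
∂2: piv[iuv,iux,ivw,ivx,iwx,ruw,ruy,rvw,rwy,rxy] rk=10  ker:uvx,uwy,vwx
b_2=(13−10)−0=3

b_2=3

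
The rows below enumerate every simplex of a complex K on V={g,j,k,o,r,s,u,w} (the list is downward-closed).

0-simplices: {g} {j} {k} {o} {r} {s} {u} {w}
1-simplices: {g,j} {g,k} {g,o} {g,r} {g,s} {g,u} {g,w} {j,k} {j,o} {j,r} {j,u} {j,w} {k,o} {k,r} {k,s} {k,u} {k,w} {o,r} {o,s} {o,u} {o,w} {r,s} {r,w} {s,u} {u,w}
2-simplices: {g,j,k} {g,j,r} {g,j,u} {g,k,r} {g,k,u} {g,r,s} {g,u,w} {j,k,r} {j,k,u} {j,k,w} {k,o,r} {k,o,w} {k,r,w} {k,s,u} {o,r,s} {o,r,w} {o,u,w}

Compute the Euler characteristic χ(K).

n_0=8 n_1=25 n_2=17
χ=+8−25+17=0

χ(K)=0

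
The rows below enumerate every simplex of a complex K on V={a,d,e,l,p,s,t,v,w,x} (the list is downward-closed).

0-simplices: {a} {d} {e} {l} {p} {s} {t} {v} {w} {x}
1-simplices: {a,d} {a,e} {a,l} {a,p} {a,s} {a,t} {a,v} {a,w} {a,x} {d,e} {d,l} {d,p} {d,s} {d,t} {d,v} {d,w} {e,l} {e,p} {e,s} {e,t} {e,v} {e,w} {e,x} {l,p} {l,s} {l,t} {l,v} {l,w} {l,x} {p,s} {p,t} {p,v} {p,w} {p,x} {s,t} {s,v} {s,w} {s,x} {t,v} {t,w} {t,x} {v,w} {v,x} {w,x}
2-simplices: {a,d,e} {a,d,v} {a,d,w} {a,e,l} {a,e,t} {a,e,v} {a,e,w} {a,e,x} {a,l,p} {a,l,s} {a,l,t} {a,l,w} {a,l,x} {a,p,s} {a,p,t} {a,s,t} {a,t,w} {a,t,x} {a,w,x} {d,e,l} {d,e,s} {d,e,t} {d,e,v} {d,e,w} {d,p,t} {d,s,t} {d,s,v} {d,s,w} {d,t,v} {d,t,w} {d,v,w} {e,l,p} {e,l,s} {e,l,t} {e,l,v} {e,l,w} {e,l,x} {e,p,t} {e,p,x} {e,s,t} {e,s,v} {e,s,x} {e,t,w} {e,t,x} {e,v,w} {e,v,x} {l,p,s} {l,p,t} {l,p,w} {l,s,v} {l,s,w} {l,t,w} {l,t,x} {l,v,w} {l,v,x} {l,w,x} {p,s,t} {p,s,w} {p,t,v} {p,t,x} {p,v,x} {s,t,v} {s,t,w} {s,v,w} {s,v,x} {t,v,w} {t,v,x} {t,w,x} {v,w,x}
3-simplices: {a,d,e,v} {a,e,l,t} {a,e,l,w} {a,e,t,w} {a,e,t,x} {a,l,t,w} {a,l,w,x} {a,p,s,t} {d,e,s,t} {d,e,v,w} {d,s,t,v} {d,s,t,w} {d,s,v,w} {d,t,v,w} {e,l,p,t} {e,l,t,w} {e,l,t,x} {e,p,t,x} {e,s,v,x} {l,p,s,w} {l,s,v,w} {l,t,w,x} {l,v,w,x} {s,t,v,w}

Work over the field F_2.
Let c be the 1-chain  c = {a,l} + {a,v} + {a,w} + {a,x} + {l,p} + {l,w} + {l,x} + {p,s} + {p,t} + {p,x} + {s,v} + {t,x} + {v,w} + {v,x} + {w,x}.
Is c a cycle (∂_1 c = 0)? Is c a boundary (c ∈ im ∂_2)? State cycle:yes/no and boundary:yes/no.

n_0=10 n_1=44 n_2=69 n_3=24  [Z2]
∂1: piv[ad,ae,al,ap,as,at,av,aw,ax] rk=9  ker:de,dl,dp,ds,dt,dv,dw,el,ep,es,et,ev,ew,ex,lp,ls,lt,lv,lw,lx,ps,pt,pv,pw,px,st,sv,sw,sx,tv,tw,tx,vw,vx,wx
∂2: piv[ade,adv,adw,ael,aet,aev,aew,aex,alp,als,alt,alw,alx,aps,apt,ast,atw,atx,awx,del,des,det,dpt,dst,dsv,dsw,dtv,dvw,elp,elv,epx,esx,evx,lpw,ptv] rk=35  ker:dev,dew,dtw,els,elt,elw,elx,ept,est,esv,etw,etx,evw,lps,lpt,lsv,lsw,ltw,ltx,lvw,lvx,lwx,pst,psw,ptx,pvx,stv,stw,svw,svx,tvw,tvx,twx,vwx
∂3: piv[adev,aelt,aelw,aetw,aetx,altw,alwx,apst,dest,devw,dstv,dstw,dsvw,dtvw,elpt,eltx,eptx,esvx,lpsw,lsvw,ltwx,lvwx] rk=22  ker:eltw,stvw
∂1c = 0
c vs im∂2: reduces to 0 ⇒ boundary

cycle:yes boundary:yes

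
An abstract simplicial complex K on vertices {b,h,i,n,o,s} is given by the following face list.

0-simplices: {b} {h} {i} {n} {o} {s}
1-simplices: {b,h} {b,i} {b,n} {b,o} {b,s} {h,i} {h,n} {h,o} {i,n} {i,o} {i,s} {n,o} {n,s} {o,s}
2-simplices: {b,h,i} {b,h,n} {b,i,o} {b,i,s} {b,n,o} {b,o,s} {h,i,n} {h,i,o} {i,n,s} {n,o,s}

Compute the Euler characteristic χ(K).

n_0=6 n_1=14 n_2=10
χ=+6−14+10=2

χ(K)=2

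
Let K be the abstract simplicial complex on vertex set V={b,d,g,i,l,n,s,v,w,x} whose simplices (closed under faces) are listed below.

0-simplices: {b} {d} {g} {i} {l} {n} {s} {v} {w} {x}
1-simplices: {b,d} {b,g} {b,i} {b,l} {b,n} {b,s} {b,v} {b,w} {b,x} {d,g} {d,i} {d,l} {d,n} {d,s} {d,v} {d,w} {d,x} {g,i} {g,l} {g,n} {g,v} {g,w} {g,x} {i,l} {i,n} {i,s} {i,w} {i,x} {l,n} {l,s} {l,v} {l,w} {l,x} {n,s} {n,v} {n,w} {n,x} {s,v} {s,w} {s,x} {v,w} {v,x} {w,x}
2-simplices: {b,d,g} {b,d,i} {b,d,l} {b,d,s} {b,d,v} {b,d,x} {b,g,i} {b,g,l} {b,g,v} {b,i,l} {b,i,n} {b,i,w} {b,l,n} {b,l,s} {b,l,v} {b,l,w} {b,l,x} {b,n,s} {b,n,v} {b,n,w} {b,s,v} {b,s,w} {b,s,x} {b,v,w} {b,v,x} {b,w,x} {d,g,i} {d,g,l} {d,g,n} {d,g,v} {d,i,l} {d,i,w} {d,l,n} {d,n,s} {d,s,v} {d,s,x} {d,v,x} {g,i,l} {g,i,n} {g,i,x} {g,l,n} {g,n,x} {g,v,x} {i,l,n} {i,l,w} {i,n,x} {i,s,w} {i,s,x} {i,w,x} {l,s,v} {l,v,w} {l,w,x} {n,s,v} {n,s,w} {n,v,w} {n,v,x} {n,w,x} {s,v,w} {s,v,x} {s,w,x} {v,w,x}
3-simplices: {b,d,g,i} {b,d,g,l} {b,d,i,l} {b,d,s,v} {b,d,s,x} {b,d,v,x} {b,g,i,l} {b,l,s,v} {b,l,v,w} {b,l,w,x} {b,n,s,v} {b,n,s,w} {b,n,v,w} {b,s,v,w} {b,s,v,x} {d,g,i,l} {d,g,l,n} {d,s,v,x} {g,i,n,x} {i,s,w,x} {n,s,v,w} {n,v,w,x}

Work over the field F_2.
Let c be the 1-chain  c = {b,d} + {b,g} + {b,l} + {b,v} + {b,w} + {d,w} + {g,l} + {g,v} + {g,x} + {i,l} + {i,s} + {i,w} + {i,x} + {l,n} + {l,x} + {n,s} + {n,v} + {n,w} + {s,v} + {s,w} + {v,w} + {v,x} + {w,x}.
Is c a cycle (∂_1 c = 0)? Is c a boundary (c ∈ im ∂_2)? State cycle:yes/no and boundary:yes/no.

cycle:no boundary:no

n_0=10 n_1=43 n_2=61 n_3=22  [Z2]
∂1: piv[bd,bg,bi,bl,bn,bs,bv,bw,bx] rk=9  ker:dg,di,dl,dn,ds,dv,dw,dx,gi,gl,gn,gv,gw,gx,il,in,is,iw,ix,ln,ls,lv,lw,lx,ns,nv,nw,nx,sv,sw,sx,vw,vx,wx
∂2: piv[bdg,bdi,bdl,bds,bdv,bdx,bgi,bgl,bgv,bil,bin,biw,bln,bls,blv,blw,blx,bns,bnv,bnw,bsv,bsw,bsx,bvw,bvx,bwx,dgn,diw,dln,gix,gnx,gvx,isw] rk=33  ker:dgi,dgl,dgv,dil,dns,dsv,dsx,dvx,gil,gin,gln,iln,ilw,inx,isx,iwx,lsv,lvw,lwx,nsv,nsw,nvw,nvx,nwx,svw,svx,swx,vwx
∂3: piv[bdgi,bdgl,bdil,bdsv,bdsx,bdvx,bgil,blsv,blvw,blwx,bnsv,bnsw,bnvw,bsvw,bsvx,dgln,ginx,iswx,nvwx] rk=19  ker:dgil,dsvx,nsvw
∂1c = {b} + {l} + {w} + {x}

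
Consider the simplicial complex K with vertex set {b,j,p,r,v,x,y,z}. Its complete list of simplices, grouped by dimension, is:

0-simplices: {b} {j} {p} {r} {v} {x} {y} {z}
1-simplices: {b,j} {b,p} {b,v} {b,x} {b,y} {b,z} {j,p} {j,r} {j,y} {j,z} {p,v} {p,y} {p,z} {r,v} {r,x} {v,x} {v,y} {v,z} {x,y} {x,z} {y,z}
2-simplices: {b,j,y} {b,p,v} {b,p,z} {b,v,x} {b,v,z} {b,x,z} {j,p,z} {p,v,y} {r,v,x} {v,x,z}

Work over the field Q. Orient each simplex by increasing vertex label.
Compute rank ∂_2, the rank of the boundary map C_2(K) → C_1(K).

n_0=8 n_1=21 n_2=10  [Q]
∂1: piv[bj,bp,bv,bx,by,bz,jr] rk=7  ker:jp,jy,jz,pv,py,pz,rv,rx,vx,vy,vz,xy,xz,yz
∂2: piv[bjy,bpv,bpz,bvx,bvz,bxz,jpz,pvy,rvx] rk=9  ker:vxz
rk∂_2=9

rank∂_2=9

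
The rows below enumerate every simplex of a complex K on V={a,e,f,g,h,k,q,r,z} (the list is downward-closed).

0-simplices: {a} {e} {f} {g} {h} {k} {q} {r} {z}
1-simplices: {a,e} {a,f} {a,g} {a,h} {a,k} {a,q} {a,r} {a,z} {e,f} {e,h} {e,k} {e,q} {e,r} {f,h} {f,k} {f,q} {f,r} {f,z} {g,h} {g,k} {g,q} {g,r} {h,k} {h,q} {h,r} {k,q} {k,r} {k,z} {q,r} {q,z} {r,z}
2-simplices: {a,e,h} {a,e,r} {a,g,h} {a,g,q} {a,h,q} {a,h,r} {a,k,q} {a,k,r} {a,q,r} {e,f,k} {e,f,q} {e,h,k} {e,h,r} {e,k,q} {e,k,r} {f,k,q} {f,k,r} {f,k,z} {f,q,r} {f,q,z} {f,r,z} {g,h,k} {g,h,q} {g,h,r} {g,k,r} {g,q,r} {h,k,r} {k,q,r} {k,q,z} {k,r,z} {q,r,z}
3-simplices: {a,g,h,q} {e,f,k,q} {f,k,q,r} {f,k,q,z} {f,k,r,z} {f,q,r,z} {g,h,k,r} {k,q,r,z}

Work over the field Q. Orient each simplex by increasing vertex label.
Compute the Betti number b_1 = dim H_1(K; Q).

n_0=9 n_1=31 n_2=31 n_3=8  [Q]
∂1: piv[ae,af,ag,ah,ak,aq,ar,az] rk=8  ker:ef,eh,ek,eq,er,fh,fk,fq,fr,fz,gh,gk,gq,gr,hk,hq,hr,kq,kr,kz,qr,qz,rz
∂2: piv[aeh,aer,agh,agq,ahq,ahr,akq,akr,aqr,efk,efq,ehk,ekq,ekr,fkr,fkz,fqz,frz,ghk,ghr] rk=20  ker:ehr,fkq,fqr,ghq,gkr,gqr,hkr,kqr,kqz,krz,qrz
∂3: piv[aghq,efkq,fkqr,fkqz,fkrz,fqrz,ghkr] rk=7  ker:kqrz
b_1=(31−8)−20=3

b_1=3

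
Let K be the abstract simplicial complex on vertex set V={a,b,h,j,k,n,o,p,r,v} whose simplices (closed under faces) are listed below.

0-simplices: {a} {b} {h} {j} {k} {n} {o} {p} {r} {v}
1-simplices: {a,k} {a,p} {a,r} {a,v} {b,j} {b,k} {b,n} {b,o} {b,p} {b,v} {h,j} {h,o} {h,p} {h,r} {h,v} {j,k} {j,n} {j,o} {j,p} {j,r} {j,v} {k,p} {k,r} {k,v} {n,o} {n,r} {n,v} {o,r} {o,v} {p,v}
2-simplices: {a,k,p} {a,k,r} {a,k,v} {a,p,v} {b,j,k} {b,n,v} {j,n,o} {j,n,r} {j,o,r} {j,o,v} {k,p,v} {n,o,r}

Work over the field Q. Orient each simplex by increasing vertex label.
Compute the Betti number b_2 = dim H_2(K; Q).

n_0=10 n_1=30 n_2=12  [Q]
∂1: piv[ak,ap,ar,av,bj,bk,bn,bo,hj] rk=9  ker:bp,bv,ho,hp,hr,hv,jk,jn,jo,jp,jr,jv,kp,kr,kv,no,nr,nv,or,ov,pv
∂2: piv[akp,akr,akv,apv,bjk,bnv,jno,jnr,jor,jov] rk=10  ker:kpv,nor
b_2=(12−10)−0=2

b_2=2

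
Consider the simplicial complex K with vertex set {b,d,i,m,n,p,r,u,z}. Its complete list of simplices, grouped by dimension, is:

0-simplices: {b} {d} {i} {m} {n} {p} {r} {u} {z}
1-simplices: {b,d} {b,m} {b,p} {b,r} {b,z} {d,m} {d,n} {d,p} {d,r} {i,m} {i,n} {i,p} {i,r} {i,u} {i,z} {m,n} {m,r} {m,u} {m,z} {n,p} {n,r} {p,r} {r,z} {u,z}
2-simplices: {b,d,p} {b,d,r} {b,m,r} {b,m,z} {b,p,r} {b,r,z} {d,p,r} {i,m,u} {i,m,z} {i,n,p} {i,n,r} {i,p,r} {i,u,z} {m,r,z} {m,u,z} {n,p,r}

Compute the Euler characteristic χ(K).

χ(K)=1

n_0=9 n_1=24 n_2=16
χ=+9−24+16=1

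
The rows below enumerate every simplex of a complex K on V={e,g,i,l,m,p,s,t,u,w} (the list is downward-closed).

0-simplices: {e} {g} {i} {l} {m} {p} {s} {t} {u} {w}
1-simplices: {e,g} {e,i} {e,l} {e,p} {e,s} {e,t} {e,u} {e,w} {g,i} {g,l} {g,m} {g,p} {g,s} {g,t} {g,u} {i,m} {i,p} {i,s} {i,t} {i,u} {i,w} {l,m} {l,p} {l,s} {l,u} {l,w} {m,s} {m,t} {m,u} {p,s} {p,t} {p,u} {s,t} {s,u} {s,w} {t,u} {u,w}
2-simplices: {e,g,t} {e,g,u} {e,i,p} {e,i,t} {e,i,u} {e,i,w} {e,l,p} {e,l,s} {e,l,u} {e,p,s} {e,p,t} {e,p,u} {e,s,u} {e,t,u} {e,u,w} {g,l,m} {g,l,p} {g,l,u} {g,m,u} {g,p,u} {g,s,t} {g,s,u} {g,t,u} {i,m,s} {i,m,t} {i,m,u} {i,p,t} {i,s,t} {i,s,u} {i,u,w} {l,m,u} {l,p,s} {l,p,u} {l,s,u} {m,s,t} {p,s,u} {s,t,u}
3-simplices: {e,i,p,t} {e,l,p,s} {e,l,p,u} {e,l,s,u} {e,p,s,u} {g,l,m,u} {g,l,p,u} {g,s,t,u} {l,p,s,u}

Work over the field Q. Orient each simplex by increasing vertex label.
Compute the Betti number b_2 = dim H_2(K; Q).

b_2=4

n_0=10 n_1=37 n_2=37 n_3=9  [Q]
∂1: piv[eg,ei,el,ep,es,et,eu,ew,gm] rk=9  ker:gi,gl,gp,gs,gt,gu,im,ip,is,it,iu,iw,lm,lp,ls,lu,lw,ms,mt,mu,ps,pt,pu,st,su,sw,tu,uw
∂2: piv[egt,egu,eip,eit,eiu,eiw,elp,els,elu,eps,ept,epu,esu,etu,euw,glm,glp,glu,gmu,gst,gsu,ims,imt,imu,ist] rk=25  ker:gpu,gtu,ipt,isu,iuw,lmu,lps,lpu,lsu,mst,psu,stu
∂3: piv[eipt,elps,elpu,elsu,epsu,glmu,glpu,gstu] rk=8  ker:lpsu
b_2=(37−25)−8=4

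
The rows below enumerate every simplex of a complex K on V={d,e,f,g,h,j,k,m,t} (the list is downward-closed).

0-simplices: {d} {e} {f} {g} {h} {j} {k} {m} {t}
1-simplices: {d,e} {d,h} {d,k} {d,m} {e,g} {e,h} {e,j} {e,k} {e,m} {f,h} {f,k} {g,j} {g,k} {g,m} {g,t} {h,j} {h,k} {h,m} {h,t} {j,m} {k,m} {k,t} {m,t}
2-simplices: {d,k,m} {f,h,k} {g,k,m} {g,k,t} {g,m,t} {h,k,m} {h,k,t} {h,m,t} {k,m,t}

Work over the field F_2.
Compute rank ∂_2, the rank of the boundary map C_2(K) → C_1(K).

n_0=9 n_1=23 n_2=9  [Z2]
∂1: piv[de,dh,dk,dm,eg,ej,fh,gt] rk=8  ker:eh,ek,em,fk,gj,gk,gm,hj,hk,hm,ht,jm,km,kt,mt
∂2: piv[dkm,fhk,gkm,gkt,gmt,hkm,hkt] rk=7  ker:hmt,kmt
rk∂_2=7

rank∂_2=7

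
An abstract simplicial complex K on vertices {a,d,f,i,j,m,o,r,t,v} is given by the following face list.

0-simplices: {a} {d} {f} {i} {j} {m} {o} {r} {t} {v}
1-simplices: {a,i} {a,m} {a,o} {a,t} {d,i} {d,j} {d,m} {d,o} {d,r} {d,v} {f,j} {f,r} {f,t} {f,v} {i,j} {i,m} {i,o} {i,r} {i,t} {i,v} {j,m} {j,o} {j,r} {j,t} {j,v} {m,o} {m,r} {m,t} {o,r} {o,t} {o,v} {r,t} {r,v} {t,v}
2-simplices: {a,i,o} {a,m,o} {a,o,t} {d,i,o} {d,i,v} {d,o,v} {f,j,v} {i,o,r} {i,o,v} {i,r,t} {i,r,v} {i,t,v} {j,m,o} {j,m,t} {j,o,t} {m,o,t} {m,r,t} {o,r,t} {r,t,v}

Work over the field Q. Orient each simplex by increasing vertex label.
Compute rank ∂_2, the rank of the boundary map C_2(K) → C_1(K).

n_0=10 n_1=34 n_2=19  [Q]
∂1: piv[ai,am,ao,at,di,dj,dr,dv,fj] rk=9  ker:dm,do,fr,ft,fv,ij,im,io,ir,it,iv,jm,jo,jr,jt,jv,mo,mr,mt,or,ot,ov,rt,rv,tv
∂2: piv[aio,amo,aot,dio,div,dov,fjv,ior,irt,irv,itv,jmo,jmt,jot,mrt,ort] rk=16  ker:iov,mot,rtv
rk∂_2=16

rank∂_2=16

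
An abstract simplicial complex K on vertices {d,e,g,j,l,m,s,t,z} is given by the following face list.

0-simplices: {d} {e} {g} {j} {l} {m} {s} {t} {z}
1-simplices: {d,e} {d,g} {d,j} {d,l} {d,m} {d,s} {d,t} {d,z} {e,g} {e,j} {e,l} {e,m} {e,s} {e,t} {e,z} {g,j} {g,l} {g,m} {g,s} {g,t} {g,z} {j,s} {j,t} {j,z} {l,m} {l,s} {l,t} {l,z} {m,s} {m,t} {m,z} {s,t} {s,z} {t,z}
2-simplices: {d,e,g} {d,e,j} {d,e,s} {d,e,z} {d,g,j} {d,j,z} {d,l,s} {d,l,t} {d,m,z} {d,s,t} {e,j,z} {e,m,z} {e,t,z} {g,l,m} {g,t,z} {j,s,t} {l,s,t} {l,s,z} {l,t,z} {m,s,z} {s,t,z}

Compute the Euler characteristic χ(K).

n_0=9 n_1=34 n_2=21
χ=+9−34+21=-4

χ(K)=-4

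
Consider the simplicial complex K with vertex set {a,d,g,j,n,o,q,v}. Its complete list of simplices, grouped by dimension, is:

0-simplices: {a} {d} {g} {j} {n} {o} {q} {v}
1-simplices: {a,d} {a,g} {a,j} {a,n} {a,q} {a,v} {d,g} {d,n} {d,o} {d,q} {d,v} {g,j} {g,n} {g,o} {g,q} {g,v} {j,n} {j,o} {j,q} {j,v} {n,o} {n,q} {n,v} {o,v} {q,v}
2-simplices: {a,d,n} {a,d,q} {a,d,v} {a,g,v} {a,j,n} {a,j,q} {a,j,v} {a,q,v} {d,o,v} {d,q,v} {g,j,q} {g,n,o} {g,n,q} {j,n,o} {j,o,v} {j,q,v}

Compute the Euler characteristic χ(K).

χ(K)=-1

n_0=8 n_1=25 n_2=16
χ=+8−25+16=-1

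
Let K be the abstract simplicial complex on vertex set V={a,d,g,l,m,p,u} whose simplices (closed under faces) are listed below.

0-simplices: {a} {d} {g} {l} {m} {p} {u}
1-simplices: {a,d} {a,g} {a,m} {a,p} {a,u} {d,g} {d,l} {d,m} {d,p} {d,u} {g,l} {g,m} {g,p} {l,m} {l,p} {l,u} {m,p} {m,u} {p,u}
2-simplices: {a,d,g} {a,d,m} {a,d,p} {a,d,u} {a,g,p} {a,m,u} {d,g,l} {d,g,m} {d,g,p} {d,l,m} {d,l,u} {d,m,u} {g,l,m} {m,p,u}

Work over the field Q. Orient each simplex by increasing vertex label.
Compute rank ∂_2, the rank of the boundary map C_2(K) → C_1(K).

rank∂_2=11

n_0=7 n_1=19 n_2=14  [Q]
∂1: piv[ad,ag,am,ap,au,dl] rk=6  ker:dg,dm,dp,du,gl,gm,gp,lm,lp,lu,mp,mu,pu
∂2: piv[adg,adm,adp,adu,agp,amu,dgl,dgm,dlm,dlu,mpu] rk=11  ker:dgp,dmu,glm
rk∂_2=11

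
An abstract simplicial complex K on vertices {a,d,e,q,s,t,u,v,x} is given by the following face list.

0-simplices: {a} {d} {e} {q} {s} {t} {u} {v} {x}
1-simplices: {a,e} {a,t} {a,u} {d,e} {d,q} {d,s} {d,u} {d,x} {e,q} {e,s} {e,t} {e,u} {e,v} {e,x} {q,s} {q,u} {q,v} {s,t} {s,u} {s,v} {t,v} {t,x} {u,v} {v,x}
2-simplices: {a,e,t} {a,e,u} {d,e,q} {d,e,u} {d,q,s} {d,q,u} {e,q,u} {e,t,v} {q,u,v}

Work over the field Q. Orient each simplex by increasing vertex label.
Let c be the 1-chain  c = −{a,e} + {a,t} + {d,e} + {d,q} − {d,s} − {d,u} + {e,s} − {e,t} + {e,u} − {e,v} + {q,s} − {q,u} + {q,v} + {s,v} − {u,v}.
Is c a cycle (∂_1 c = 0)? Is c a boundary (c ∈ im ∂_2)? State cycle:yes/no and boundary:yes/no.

n_0=9 n_1=24 n_2=9  [Q]
∂1: piv[ae,at,au,de,dq,ds,dx,ev] rk=8  ker:du,eq,es,et,eu,ex,qs,qu,qv,st,su,sv,tv,tx,uv,vx
∂2: piv[aet,aeu,deq,deu,dqs,dqu,etv,quv] rk=8  ker:equ
∂1c = 0
c vs im∂2: residual ≠ 0 ⇒ not boundary

cycle:yes boundary:no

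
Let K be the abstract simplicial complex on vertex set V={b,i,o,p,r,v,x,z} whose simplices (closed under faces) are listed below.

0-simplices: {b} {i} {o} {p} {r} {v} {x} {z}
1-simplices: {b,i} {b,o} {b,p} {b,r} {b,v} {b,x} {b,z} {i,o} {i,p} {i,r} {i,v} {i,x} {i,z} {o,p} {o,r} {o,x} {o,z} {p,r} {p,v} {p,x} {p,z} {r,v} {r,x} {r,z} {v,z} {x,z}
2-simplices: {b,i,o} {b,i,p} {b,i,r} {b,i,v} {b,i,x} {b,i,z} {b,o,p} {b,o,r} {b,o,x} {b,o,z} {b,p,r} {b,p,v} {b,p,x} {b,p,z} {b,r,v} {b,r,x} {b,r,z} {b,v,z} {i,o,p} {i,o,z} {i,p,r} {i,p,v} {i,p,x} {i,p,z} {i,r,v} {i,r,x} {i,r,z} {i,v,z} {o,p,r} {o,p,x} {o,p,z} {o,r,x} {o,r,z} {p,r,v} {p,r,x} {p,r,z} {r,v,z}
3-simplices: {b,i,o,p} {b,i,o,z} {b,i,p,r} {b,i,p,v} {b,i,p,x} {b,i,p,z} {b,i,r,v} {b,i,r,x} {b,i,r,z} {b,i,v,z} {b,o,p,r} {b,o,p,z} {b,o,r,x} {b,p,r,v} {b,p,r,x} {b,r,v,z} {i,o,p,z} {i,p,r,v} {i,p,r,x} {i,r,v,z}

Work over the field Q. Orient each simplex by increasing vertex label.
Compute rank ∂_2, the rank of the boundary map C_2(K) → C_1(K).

rank∂_2=18

n_0=8 n_1=26 n_2=37 n_3=20  [Q]
∂1: piv[bi,bo,bp,br,bv,bx,bz] rk=7  ker:io,ip,ir,iv,ix,iz,op,or,ox,oz,pr,pv,px,pz,rv,rx,rz,vz,xz
∂2: piv[bio,bip,bir,biv,bix,biz,bop,bor,box,boz,bpr,bpv,bpx,bpz,brv,brx,brz,bvz] rk=18  ker:iop,ioz,ipr,ipv,ipx,ipz,irv,irx,irz,ivz,opr,opx,opz,orx,orz,prv,prx,prz,rvz
∂3: piv[biop,bioz,bipr,bipv,bipx,bipz,birv,birx,birz,bivz,bopr,bopz,borx,bprv,bprx,brvz] rk=16  ker:iopz,iprv,iprx,irvz
rk∂_2=18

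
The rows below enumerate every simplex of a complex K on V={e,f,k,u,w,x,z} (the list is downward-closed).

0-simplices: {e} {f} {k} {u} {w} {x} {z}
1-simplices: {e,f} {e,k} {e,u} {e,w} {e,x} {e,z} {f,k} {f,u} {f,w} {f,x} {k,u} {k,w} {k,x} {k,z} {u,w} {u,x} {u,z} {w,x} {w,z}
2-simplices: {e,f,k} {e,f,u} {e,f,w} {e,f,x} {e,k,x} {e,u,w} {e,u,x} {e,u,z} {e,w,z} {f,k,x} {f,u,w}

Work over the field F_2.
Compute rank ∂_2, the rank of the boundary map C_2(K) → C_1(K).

rank∂_2=9

n_0=7 n_1=19 n_2=11  [Z2]
∂1: piv[ef,ek,eu,ew,ex,ez] rk=6  ker:fk,fu,fw,fx,ku,kw,kx,kz,uw,ux,uz,wx,wz
∂2: piv[efk,efu,efw,efx,ekx,euw,eux,euz,ewz] rk=9  ker:fkx,fuw
rk∂_2=9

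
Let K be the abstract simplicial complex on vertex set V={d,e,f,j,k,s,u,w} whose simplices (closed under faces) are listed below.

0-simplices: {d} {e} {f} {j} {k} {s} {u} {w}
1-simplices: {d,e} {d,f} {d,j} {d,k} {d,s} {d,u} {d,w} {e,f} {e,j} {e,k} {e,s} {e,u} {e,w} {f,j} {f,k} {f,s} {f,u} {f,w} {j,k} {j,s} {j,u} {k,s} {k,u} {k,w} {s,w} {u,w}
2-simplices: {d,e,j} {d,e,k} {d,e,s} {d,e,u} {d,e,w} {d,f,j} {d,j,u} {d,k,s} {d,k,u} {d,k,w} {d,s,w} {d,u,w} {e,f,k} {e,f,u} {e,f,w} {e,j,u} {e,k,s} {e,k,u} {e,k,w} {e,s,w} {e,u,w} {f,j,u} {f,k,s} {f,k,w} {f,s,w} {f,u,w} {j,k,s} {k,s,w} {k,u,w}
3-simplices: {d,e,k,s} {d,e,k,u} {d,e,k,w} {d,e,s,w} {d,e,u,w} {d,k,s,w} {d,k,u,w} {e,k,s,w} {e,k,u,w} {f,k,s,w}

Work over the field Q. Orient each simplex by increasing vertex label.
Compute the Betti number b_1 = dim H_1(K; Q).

n_0=8 n_1=26 n_2=29 n_3=10  [Q]
∂1: piv[de,df,dj,dk,ds,du,dw] rk=7  ker:ef,ej,ek,es,eu,ew,fj,fk,fs,fu,fw,jk,js,ju,ks,ku,kw,sw,uw
∂2: piv[dej,dek,des,deu,dew,dfj,dju,dks,dku,dkw,dsw,duw,efk,efu,efw,fju,fks,jks] rk=18  ker:eju,eks,eku,ekw,esw,euw,fkw,fsw,fuw,ksw,kuw
∂3: piv[deks,deku,dekw,desw,deuw,dksw,dkuw,fksw] rk=8  ker:eksw,ekuw
b_1=(26−7)−18=1

b_1=1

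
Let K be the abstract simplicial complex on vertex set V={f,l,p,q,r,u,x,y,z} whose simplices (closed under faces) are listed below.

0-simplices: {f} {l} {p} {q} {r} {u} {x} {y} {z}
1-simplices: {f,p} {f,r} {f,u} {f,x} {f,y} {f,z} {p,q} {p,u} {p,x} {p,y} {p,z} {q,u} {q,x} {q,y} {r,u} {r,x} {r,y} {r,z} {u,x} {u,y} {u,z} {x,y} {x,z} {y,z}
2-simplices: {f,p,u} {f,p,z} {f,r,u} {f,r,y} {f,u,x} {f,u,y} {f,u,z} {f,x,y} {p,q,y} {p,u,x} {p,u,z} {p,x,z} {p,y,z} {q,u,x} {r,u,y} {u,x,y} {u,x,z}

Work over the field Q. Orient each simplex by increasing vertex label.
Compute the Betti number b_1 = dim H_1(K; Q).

n_0=9 n_1=24 n_2=17  [Q]
∂1: piv[fp,fr,fu,fx,fy,fz,pq] rk=7  ker:pu,px,py,pz,qu,qx,qy,ru,rx,ry,rz,ux,uy,uz,xy,xz,yz
∂2: piv[fpu,fpz,fru,fry,fux,fuy,fuz,fxy,pqy,pux,pxz,pyz,qux] rk=13  ker:puz,ruy,uxy,uxz
b_1=(24−7)−13=4

b_1=4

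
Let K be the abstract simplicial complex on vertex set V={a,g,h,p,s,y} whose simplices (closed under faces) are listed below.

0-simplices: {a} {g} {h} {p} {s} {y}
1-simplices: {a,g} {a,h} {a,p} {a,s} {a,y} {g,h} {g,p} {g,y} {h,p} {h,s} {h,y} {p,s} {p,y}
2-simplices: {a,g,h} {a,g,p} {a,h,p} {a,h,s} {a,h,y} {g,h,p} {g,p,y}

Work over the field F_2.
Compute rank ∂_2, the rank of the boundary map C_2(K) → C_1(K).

n_0=6 n_1=13 n_2=7  [Z2]
∂1: piv[ag,ah,ap,as,ay] rk=5  ker:gh,gp,gy,hp,hs,hy,ps,py
∂2: piv[agh,agp,ahp,ahs,ahy,gpy] rk=6  ker:ghp
rk∂_2=6

rank∂_2=6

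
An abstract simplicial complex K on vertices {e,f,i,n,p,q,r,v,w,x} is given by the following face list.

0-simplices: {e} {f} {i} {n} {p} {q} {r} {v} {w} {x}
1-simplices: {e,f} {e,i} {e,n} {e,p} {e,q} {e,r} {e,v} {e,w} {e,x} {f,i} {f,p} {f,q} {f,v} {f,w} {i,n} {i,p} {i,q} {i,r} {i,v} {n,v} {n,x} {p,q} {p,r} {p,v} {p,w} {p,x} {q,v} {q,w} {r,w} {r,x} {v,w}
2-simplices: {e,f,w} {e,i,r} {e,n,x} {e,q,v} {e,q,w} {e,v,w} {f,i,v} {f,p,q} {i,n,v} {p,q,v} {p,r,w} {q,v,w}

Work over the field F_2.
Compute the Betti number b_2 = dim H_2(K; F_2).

b_2=1

n_0=10 n_1=31 n_2=12  [Z2]
∂1: piv[ef,ei,en,ep,eq,er,ev,ew,ex] rk=9  ker:fi,fp,fq,fv,fw,in,ip,iq,ir,iv,nv,nx,pq,pr,pv,pw,px,qv,qw,rw,rx,vw
∂2: piv[efw,eir,enx,eqv,eqw,evw,fiv,fpq,inv,pqv,prw] rk=11  ker:qvw
b_2=(12−11)−0=1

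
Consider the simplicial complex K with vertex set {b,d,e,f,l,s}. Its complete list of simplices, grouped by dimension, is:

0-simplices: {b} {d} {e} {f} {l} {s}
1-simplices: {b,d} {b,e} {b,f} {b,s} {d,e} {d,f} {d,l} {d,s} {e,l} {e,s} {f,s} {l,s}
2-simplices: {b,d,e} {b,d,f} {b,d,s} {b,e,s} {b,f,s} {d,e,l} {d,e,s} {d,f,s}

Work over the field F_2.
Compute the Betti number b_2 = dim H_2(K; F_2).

n_0=6 n_1=12 n_2=8  [Z2]
∂1: piv[bd,be,bf,bs,dl] rk=5  ker:de,df,ds,el,es,fs,ls
∂2: piv[bde,bdf,bds,bes,bfs,del] rk=6  ker:des,dfs
b_2=(8−6)−0=2

b_2=2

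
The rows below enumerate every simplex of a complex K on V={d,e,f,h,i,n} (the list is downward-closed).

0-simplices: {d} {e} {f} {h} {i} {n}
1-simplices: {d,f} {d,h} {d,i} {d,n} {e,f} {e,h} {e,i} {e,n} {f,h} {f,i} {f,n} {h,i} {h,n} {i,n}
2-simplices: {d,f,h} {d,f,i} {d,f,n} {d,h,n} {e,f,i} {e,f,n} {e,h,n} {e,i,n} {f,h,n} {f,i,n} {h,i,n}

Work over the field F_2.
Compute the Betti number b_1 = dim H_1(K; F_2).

b_1=0

n_0=6 n_1=14 n_2=11  [Z2]
∂1: piv[df,dh,di,dn,ef] rk=5  ker:eh,ei,en,fh,fi,fn,hi,hn,in
∂2: piv[dfh,dfi,dfn,dhn,efi,efn,ehn,ein,hin] rk=9  ker:fhn,fin
b_1=(14−5)−9=0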